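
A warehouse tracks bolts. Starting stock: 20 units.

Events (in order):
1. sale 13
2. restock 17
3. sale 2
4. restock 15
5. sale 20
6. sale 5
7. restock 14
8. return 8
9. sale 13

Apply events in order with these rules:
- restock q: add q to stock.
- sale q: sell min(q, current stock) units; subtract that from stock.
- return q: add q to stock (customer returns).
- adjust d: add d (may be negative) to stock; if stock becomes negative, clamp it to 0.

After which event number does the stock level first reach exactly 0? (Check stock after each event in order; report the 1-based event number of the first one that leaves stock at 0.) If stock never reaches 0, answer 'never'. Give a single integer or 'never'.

Processing events:
Start: stock = 20
  Event 1 (sale 13): sell min(13,20)=13. stock: 20 - 13 = 7. total_sold = 13
  Event 2 (restock 17): 7 + 17 = 24
  Event 3 (sale 2): sell min(2,24)=2. stock: 24 - 2 = 22. total_sold = 15
  Event 4 (restock 15): 22 + 15 = 37
  Event 5 (sale 20): sell min(20,37)=20. stock: 37 - 20 = 17. total_sold = 35
  Event 6 (sale 5): sell min(5,17)=5. stock: 17 - 5 = 12. total_sold = 40
  Event 7 (restock 14): 12 + 14 = 26
  Event 8 (return 8): 26 + 8 = 34
  Event 9 (sale 13): sell min(13,34)=13. stock: 34 - 13 = 21. total_sold = 53
Final: stock = 21, total_sold = 53

Stock never reaches 0.

Answer: never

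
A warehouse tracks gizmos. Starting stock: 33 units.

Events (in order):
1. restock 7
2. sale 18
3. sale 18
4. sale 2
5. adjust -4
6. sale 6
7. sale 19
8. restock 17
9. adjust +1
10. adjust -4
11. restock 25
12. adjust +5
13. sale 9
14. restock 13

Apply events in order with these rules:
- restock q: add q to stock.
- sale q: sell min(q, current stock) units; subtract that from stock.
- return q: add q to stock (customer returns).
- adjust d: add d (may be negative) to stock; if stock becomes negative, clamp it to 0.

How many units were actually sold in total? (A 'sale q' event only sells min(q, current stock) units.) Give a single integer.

Processing events:
Start: stock = 33
  Event 1 (restock 7): 33 + 7 = 40
  Event 2 (sale 18): sell min(18,40)=18. stock: 40 - 18 = 22. total_sold = 18
  Event 3 (sale 18): sell min(18,22)=18. stock: 22 - 18 = 4. total_sold = 36
  Event 4 (sale 2): sell min(2,4)=2. stock: 4 - 2 = 2. total_sold = 38
  Event 5 (adjust -4): 2 + -4 = 0 (clamped to 0)
  Event 6 (sale 6): sell min(6,0)=0. stock: 0 - 0 = 0. total_sold = 38
  Event 7 (sale 19): sell min(19,0)=0. stock: 0 - 0 = 0. total_sold = 38
  Event 8 (restock 17): 0 + 17 = 17
  Event 9 (adjust +1): 17 + 1 = 18
  Event 10 (adjust -4): 18 + -4 = 14
  Event 11 (restock 25): 14 + 25 = 39
  Event 12 (adjust +5): 39 + 5 = 44
  Event 13 (sale 9): sell min(9,44)=9. stock: 44 - 9 = 35. total_sold = 47
  Event 14 (restock 13): 35 + 13 = 48
Final: stock = 48, total_sold = 47

Answer: 47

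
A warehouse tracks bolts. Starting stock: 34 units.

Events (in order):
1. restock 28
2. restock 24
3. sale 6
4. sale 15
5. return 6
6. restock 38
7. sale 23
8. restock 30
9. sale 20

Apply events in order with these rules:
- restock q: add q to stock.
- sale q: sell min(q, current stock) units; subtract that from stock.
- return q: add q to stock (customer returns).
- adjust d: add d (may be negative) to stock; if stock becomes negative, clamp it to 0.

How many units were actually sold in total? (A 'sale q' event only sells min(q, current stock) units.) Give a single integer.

Processing events:
Start: stock = 34
  Event 1 (restock 28): 34 + 28 = 62
  Event 2 (restock 24): 62 + 24 = 86
  Event 3 (sale 6): sell min(6,86)=6. stock: 86 - 6 = 80. total_sold = 6
  Event 4 (sale 15): sell min(15,80)=15. stock: 80 - 15 = 65. total_sold = 21
  Event 5 (return 6): 65 + 6 = 71
  Event 6 (restock 38): 71 + 38 = 109
  Event 7 (sale 23): sell min(23,109)=23. stock: 109 - 23 = 86. total_sold = 44
  Event 8 (restock 30): 86 + 30 = 116
  Event 9 (sale 20): sell min(20,116)=20. stock: 116 - 20 = 96. total_sold = 64
Final: stock = 96, total_sold = 64

Answer: 64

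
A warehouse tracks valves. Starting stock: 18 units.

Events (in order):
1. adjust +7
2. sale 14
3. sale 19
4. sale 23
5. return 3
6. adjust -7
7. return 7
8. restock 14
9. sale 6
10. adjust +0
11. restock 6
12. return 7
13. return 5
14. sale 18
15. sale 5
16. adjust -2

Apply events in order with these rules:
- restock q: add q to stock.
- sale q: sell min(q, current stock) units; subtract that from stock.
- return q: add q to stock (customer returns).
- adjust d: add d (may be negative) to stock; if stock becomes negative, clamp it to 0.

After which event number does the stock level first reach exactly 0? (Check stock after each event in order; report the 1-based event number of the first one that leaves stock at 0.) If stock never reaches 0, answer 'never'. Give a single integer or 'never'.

Answer: 3

Derivation:
Processing events:
Start: stock = 18
  Event 1 (adjust +7): 18 + 7 = 25
  Event 2 (sale 14): sell min(14,25)=14. stock: 25 - 14 = 11. total_sold = 14
  Event 3 (sale 19): sell min(19,11)=11. stock: 11 - 11 = 0. total_sold = 25
  Event 4 (sale 23): sell min(23,0)=0. stock: 0 - 0 = 0. total_sold = 25
  Event 5 (return 3): 0 + 3 = 3
  Event 6 (adjust -7): 3 + -7 = 0 (clamped to 0)
  Event 7 (return 7): 0 + 7 = 7
  Event 8 (restock 14): 7 + 14 = 21
  Event 9 (sale 6): sell min(6,21)=6. stock: 21 - 6 = 15. total_sold = 31
  Event 10 (adjust +0): 15 + 0 = 15
  Event 11 (restock 6): 15 + 6 = 21
  Event 12 (return 7): 21 + 7 = 28
  Event 13 (return 5): 28 + 5 = 33
  Event 14 (sale 18): sell min(18,33)=18. stock: 33 - 18 = 15. total_sold = 49
  Event 15 (sale 5): sell min(5,15)=5. stock: 15 - 5 = 10. total_sold = 54
  Event 16 (adjust -2): 10 + -2 = 8
Final: stock = 8, total_sold = 54

First zero at event 3.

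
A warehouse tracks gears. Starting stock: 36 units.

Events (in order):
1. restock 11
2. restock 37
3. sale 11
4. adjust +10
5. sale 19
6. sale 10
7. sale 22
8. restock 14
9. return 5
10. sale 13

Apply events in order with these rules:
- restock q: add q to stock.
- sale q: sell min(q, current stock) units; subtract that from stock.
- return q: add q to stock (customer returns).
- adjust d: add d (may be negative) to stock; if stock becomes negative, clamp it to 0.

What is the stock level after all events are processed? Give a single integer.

Answer: 38

Derivation:
Processing events:
Start: stock = 36
  Event 1 (restock 11): 36 + 11 = 47
  Event 2 (restock 37): 47 + 37 = 84
  Event 3 (sale 11): sell min(11,84)=11. stock: 84 - 11 = 73. total_sold = 11
  Event 4 (adjust +10): 73 + 10 = 83
  Event 5 (sale 19): sell min(19,83)=19. stock: 83 - 19 = 64. total_sold = 30
  Event 6 (sale 10): sell min(10,64)=10. stock: 64 - 10 = 54. total_sold = 40
  Event 7 (sale 22): sell min(22,54)=22. stock: 54 - 22 = 32. total_sold = 62
  Event 8 (restock 14): 32 + 14 = 46
  Event 9 (return 5): 46 + 5 = 51
  Event 10 (sale 13): sell min(13,51)=13. stock: 51 - 13 = 38. total_sold = 75
Final: stock = 38, total_sold = 75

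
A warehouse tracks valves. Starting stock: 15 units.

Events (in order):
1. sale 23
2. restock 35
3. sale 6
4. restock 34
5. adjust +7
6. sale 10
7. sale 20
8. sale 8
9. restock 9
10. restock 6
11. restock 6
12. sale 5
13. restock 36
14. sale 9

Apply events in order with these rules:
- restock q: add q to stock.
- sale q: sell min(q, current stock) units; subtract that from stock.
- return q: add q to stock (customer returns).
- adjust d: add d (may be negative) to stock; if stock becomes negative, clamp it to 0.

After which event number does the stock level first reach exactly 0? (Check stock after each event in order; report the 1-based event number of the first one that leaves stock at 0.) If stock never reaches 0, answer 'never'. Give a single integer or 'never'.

Answer: 1

Derivation:
Processing events:
Start: stock = 15
  Event 1 (sale 23): sell min(23,15)=15. stock: 15 - 15 = 0. total_sold = 15
  Event 2 (restock 35): 0 + 35 = 35
  Event 3 (sale 6): sell min(6,35)=6. stock: 35 - 6 = 29. total_sold = 21
  Event 4 (restock 34): 29 + 34 = 63
  Event 5 (adjust +7): 63 + 7 = 70
  Event 6 (sale 10): sell min(10,70)=10. stock: 70 - 10 = 60. total_sold = 31
  Event 7 (sale 20): sell min(20,60)=20. stock: 60 - 20 = 40. total_sold = 51
  Event 8 (sale 8): sell min(8,40)=8. stock: 40 - 8 = 32. total_sold = 59
  Event 9 (restock 9): 32 + 9 = 41
  Event 10 (restock 6): 41 + 6 = 47
  Event 11 (restock 6): 47 + 6 = 53
  Event 12 (sale 5): sell min(5,53)=5. stock: 53 - 5 = 48. total_sold = 64
  Event 13 (restock 36): 48 + 36 = 84
  Event 14 (sale 9): sell min(9,84)=9. stock: 84 - 9 = 75. total_sold = 73
Final: stock = 75, total_sold = 73

First zero at event 1.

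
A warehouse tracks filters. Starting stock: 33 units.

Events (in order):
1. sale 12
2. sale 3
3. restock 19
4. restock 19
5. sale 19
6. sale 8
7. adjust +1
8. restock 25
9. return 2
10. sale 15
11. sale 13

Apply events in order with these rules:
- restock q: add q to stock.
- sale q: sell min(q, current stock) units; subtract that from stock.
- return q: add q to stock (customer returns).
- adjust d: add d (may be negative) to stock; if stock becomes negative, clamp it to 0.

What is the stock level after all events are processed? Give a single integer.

Processing events:
Start: stock = 33
  Event 1 (sale 12): sell min(12,33)=12. stock: 33 - 12 = 21. total_sold = 12
  Event 2 (sale 3): sell min(3,21)=3. stock: 21 - 3 = 18. total_sold = 15
  Event 3 (restock 19): 18 + 19 = 37
  Event 4 (restock 19): 37 + 19 = 56
  Event 5 (sale 19): sell min(19,56)=19. stock: 56 - 19 = 37. total_sold = 34
  Event 6 (sale 8): sell min(8,37)=8. stock: 37 - 8 = 29. total_sold = 42
  Event 7 (adjust +1): 29 + 1 = 30
  Event 8 (restock 25): 30 + 25 = 55
  Event 9 (return 2): 55 + 2 = 57
  Event 10 (sale 15): sell min(15,57)=15. stock: 57 - 15 = 42. total_sold = 57
  Event 11 (sale 13): sell min(13,42)=13. stock: 42 - 13 = 29. total_sold = 70
Final: stock = 29, total_sold = 70

Answer: 29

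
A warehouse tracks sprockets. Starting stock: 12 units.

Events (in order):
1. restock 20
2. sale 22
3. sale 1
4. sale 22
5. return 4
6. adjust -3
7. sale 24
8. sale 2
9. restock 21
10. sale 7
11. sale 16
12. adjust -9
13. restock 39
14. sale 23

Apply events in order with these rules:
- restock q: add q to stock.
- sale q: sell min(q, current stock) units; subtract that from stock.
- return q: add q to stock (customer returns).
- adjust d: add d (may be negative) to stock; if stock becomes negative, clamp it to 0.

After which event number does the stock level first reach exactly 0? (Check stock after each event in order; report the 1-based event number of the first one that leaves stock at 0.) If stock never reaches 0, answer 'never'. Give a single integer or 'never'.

Processing events:
Start: stock = 12
  Event 1 (restock 20): 12 + 20 = 32
  Event 2 (sale 22): sell min(22,32)=22. stock: 32 - 22 = 10. total_sold = 22
  Event 3 (sale 1): sell min(1,10)=1. stock: 10 - 1 = 9. total_sold = 23
  Event 4 (sale 22): sell min(22,9)=9. stock: 9 - 9 = 0. total_sold = 32
  Event 5 (return 4): 0 + 4 = 4
  Event 6 (adjust -3): 4 + -3 = 1
  Event 7 (sale 24): sell min(24,1)=1. stock: 1 - 1 = 0. total_sold = 33
  Event 8 (sale 2): sell min(2,0)=0. stock: 0 - 0 = 0. total_sold = 33
  Event 9 (restock 21): 0 + 21 = 21
  Event 10 (sale 7): sell min(7,21)=7. stock: 21 - 7 = 14. total_sold = 40
  Event 11 (sale 16): sell min(16,14)=14. stock: 14 - 14 = 0. total_sold = 54
  Event 12 (adjust -9): 0 + -9 = 0 (clamped to 0)
  Event 13 (restock 39): 0 + 39 = 39
  Event 14 (sale 23): sell min(23,39)=23. stock: 39 - 23 = 16. total_sold = 77
Final: stock = 16, total_sold = 77

First zero at event 4.

Answer: 4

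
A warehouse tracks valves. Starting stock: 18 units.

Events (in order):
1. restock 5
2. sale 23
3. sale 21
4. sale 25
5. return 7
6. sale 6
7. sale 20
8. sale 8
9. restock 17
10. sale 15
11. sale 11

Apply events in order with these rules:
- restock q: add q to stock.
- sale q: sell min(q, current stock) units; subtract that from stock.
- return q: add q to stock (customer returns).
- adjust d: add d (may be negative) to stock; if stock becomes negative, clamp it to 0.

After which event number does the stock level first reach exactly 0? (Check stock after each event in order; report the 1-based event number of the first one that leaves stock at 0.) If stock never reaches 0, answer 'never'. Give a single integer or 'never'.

Answer: 2

Derivation:
Processing events:
Start: stock = 18
  Event 1 (restock 5): 18 + 5 = 23
  Event 2 (sale 23): sell min(23,23)=23. stock: 23 - 23 = 0. total_sold = 23
  Event 3 (sale 21): sell min(21,0)=0. stock: 0 - 0 = 0. total_sold = 23
  Event 4 (sale 25): sell min(25,0)=0. stock: 0 - 0 = 0. total_sold = 23
  Event 5 (return 7): 0 + 7 = 7
  Event 6 (sale 6): sell min(6,7)=6. stock: 7 - 6 = 1. total_sold = 29
  Event 7 (sale 20): sell min(20,1)=1. stock: 1 - 1 = 0. total_sold = 30
  Event 8 (sale 8): sell min(8,0)=0. stock: 0 - 0 = 0. total_sold = 30
  Event 9 (restock 17): 0 + 17 = 17
  Event 10 (sale 15): sell min(15,17)=15. stock: 17 - 15 = 2. total_sold = 45
  Event 11 (sale 11): sell min(11,2)=2. stock: 2 - 2 = 0. total_sold = 47
Final: stock = 0, total_sold = 47

First zero at event 2.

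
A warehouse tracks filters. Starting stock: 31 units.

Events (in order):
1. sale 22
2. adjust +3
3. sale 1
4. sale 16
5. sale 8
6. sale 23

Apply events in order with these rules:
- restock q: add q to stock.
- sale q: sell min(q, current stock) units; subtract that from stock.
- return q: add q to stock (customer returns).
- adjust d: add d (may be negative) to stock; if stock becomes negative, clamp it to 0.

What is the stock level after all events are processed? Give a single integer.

Processing events:
Start: stock = 31
  Event 1 (sale 22): sell min(22,31)=22. stock: 31 - 22 = 9. total_sold = 22
  Event 2 (adjust +3): 9 + 3 = 12
  Event 3 (sale 1): sell min(1,12)=1. stock: 12 - 1 = 11. total_sold = 23
  Event 4 (sale 16): sell min(16,11)=11. stock: 11 - 11 = 0. total_sold = 34
  Event 5 (sale 8): sell min(8,0)=0. stock: 0 - 0 = 0. total_sold = 34
  Event 6 (sale 23): sell min(23,0)=0. stock: 0 - 0 = 0. total_sold = 34
Final: stock = 0, total_sold = 34

Answer: 0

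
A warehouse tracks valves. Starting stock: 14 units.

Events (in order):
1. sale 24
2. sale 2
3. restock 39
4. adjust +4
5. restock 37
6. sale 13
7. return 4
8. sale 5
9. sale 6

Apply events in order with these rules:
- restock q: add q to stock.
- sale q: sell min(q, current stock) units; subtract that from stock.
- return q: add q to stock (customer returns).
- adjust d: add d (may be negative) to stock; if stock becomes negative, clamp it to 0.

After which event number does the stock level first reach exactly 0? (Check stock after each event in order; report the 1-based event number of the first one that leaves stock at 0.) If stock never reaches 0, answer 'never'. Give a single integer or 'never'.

Answer: 1

Derivation:
Processing events:
Start: stock = 14
  Event 1 (sale 24): sell min(24,14)=14. stock: 14 - 14 = 0. total_sold = 14
  Event 2 (sale 2): sell min(2,0)=0. stock: 0 - 0 = 0. total_sold = 14
  Event 3 (restock 39): 0 + 39 = 39
  Event 4 (adjust +4): 39 + 4 = 43
  Event 5 (restock 37): 43 + 37 = 80
  Event 6 (sale 13): sell min(13,80)=13. stock: 80 - 13 = 67. total_sold = 27
  Event 7 (return 4): 67 + 4 = 71
  Event 8 (sale 5): sell min(5,71)=5. stock: 71 - 5 = 66. total_sold = 32
  Event 9 (sale 6): sell min(6,66)=6. stock: 66 - 6 = 60. total_sold = 38
Final: stock = 60, total_sold = 38

First zero at event 1.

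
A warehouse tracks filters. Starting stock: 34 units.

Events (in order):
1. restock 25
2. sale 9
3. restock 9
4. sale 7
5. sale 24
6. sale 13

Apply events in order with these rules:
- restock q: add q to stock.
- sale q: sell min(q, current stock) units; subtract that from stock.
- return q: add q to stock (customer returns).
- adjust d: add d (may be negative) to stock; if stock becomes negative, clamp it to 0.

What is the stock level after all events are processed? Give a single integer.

Answer: 15

Derivation:
Processing events:
Start: stock = 34
  Event 1 (restock 25): 34 + 25 = 59
  Event 2 (sale 9): sell min(9,59)=9. stock: 59 - 9 = 50. total_sold = 9
  Event 3 (restock 9): 50 + 9 = 59
  Event 4 (sale 7): sell min(7,59)=7. stock: 59 - 7 = 52. total_sold = 16
  Event 5 (sale 24): sell min(24,52)=24. stock: 52 - 24 = 28. total_sold = 40
  Event 6 (sale 13): sell min(13,28)=13. stock: 28 - 13 = 15. total_sold = 53
Final: stock = 15, total_sold = 53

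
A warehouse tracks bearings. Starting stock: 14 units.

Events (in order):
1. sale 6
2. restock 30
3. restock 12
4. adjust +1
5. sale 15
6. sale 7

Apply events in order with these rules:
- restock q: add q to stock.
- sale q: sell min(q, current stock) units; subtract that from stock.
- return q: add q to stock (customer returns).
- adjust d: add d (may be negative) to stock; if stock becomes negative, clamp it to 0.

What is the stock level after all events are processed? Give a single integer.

Processing events:
Start: stock = 14
  Event 1 (sale 6): sell min(6,14)=6. stock: 14 - 6 = 8. total_sold = 6
  Event 2 (restock 30): 8 + 30 = 38
  Event 3 (restock 12): 38 + 12 = 50
  Event 4 (adjust +1): 50 + 1 = 51
  Event 5 (sale 15): sell min(15,51)=15. stock: 51 - 15 = 36. total_sold = 21
  Event 6 (sale 7): sell min(7,36)=7. stock: 36 - 7 = 29. total_sold = 28
Final: stock = 29, total_sold = 28

Answer: 29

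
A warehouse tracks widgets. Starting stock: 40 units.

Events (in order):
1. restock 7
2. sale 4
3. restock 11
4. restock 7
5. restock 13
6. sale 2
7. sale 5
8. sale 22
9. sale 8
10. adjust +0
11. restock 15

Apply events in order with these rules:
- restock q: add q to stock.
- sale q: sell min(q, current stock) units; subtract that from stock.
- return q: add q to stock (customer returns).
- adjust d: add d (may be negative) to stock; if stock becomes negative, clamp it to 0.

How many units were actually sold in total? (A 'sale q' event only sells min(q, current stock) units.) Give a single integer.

Answer: 41

Derivation:
Processing events:
Start: stock = 40
  Event 1 (restock 7): 40 + 7 = 47
  Event 2 (sale 4): sell min(4,47)=4. stock: 47 - 4 = 43. total_sold = 4
  Event 3 (restock 11): 43 + 11 = 54
  Event 4 (restock 7): 54 + 7 = 61
  Event 5 (restock 13): 61 + 13 = 74
  Event 6 (sale 2): sell min(2,74)=2. stock: 74 - 2 = 72. total_sold = 6
  Event 7 (sale 5): sell min(5,72)=5. stock: 72 - 5 = 67. total_sold = 11
  Event 8 (sale 22): sell min(22,67)=22. stock: 67 - 22 = 45. total_sold = 33
  Event 9 (sale 8): sell min(8,45)=8. stock: 45 - 8 = 37. total_sold = 41
  Event 10 (adjust +0): 37 + 0 = 37
  Event 11 (restock 15): 37 + 15 = 52
Final: stock = 52, total_sold = 41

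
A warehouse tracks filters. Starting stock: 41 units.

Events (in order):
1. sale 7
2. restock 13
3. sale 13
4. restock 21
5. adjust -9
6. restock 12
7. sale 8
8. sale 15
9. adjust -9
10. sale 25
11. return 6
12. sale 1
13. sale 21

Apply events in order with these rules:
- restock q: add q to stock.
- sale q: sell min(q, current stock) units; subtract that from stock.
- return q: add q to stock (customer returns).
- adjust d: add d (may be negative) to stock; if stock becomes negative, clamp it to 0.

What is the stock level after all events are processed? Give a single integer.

Processing events:
Start: stock = 41
  Event 1 (sale 7): sell min(7,41)=7. stock: 41 - 7 = 34. total_sold = 7
  Event 2 (restock 13): 34 + 13 = 47
  Event 3 (sale 13): sell min(13,47)=13. stock: 47 - 13 = 34. total_sold = 20
  Event 4 (restock 21): 34 + 21 = 55
  Event 5 (adjust -9): 55 + -9 = 46
  Event 6 (restock 12): 46 + 12 = 58
  Event 7 (sale 8): sell min(8,58)=8. stock: 58 - 8 = 50. total_sold = 28
  Event 8 (sale 15): sell min(15,50)=15. stock: 50 - 15 = 35. total_sold = 43
  Event 9 (adjust -9): 35 + -9 = 26
  Event 10 (sale 25): sell min(25,26)=25. stock: 26 - 25 = 1. total_sold = 68
  Event 11 (return 6): 1 + 6 = 7
  Event 12 (sale 1): sell min(1,7)=1. stock: 7 - 1 = 6. total_sold = 69
  Event 13 (sale 21): sell min(21,6)=6. stock: 6 - 6 = 0. total_sold = 75
Final: stock = 0, total_sold = 75

Answer: 0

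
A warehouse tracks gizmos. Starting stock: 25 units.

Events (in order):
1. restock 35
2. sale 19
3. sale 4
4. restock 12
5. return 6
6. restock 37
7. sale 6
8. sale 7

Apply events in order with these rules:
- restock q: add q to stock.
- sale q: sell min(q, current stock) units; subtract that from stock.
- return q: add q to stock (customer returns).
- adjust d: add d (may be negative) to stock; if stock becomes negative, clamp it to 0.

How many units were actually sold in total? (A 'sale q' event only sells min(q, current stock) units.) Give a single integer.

Answer: 36

Derivation:
Processing events:
Start: stock = 25
  Event 1 (restock 35): 25 + 35 = 60
  Event 2 (sale 19): sell min(19,60)=19. stock: 60 - 19 = 41. total_sold = 19
  Event 3 (sale 4): sell min(4,41)=4. stock: 41 - 4 = 37. total_sold = 23
  Event 4 (restock 12): 37 + 12 = 49
  Event 5 (return 6): 49 + 6 = 55
  Event 6 (restock 37): 55 + 37 = 92
  Event 7 (sale 6): sell min(6,92)=6. stock: 92 - 6 = 86. total_sold = 29
  Event 8 (sale 7): sell min(7,86)=7. stock: 86 - 7 = 79. total_sold = 36
Final: stock = 79, total_sold = 36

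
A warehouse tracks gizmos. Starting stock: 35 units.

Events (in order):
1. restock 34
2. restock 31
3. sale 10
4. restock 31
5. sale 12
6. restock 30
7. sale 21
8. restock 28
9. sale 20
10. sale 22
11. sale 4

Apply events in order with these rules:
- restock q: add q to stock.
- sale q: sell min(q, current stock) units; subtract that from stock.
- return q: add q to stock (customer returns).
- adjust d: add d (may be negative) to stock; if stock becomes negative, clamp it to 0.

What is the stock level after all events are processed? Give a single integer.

Answer: 100

Derivation:
Processing events:
Start: stock = 35
  Event 1 (restock 34): 35 + 34 = 69
  Event 2 (restock 31): 69 + 31 = 100
  Event 3 (sale 10): sell min(10,100)=10. stock: 100 - 10 = 90. total_sold = 10
  Event 4 (restock 31): 90 + 31 = 121
  Event 5 (sale 12): sell min(12,121)=12. stock: 121 - 12 = 109. total_sold = 22
  Event 6 (restock 30): 109 + 30 = 139
  Event 7 (sale 21): sell min(21,139)=21. stock: 139 - 21 = 118. total_sold = 43
  Event 8 (restock 28): 118 + 28 = 146
  Event 9 (sale 20): sell min(20,146)=20. stock: 146 - 20 = 126. total_sold = 63
  Event 10 (sale 22): sell min(22,126)=22. stock: 126 - 22 = 104. total_sold = 85
  Event 11 (sale 4): sell min(4,104)=4. stock: 104 - 4 = 100. total_sold = 89
Final: stock = 100, total_sold = 89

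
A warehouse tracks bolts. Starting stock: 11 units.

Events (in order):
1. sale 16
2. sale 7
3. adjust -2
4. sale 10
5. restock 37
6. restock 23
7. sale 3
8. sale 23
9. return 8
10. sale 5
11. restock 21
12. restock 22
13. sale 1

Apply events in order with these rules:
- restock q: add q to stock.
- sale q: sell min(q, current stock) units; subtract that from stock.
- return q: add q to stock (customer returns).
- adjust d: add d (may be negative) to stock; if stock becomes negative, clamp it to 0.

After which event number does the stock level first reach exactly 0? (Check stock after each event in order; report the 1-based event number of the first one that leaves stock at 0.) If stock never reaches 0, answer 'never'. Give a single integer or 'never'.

Answer: 1

Derivation:
Processing events:
Start: stock = 11
  Event 1 (sale 16): sell min(16,11)=11. stock: 11 - 11 = 0. total_sold = 11
  Event 2 (sale 7): sell min(7,0)=0. stock: 0 - 0 = 0. total_sold = 11
  Event 3 (adjust -2): 0 + -2 = 0 (clamped to 0)
  Event 4 (sale 10): sell min(10,0)=0. stock: 0 - 0 = 0. total_sold = 11
  Event 5 (restock 37): 0 + 37 = 37
  Event 6 (restock 23): 37 + 23 = 60
  Event 7 (sale 3): sell min(3,60)=3. stock: 60 - 3 = 57. total_sold = 14
  Event 8 (sale 23): sell min(23,57)=23. stock: 57 - 23 = 34. total_sold = 37
  Event 9 (return 8): 34 + 8 = 42
  Event 10 (sale 5): sell min(5,42)=5. stock: 42 - 5 = 37. total_sold = 42
  Event 11 (restock 21): 37 + 21 = 58
  Event 12 (restock 22): 58 + 22 = 80
  Event 13 (sale 1): sell min(1,80)=1. stock: 80 - 1 = 79. total_sold = 43
Final: stock = 79, total_sold = 43

First zero at event 1.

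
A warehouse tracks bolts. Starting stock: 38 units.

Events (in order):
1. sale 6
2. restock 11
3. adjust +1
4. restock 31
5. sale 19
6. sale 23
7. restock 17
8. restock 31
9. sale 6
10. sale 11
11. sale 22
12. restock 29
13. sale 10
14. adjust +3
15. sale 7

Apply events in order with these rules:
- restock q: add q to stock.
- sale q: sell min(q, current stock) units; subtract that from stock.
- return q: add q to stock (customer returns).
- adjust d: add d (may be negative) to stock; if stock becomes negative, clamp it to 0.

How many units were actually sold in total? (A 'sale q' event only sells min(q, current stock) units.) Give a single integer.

Answer: 104

Derivation:
Processing events:
Start: stock = 38
  Event 1 (sale 6): sell min(6,38)=6. stock: 38 - 6 = 32. total_sold = 6
  Event 2 (restock 11): 32 + 11 = 43
  Event 3 (adjust +1): 43 + 1 = 44
  Event 4 (restock 31): 44 + 31 = 75
  Event 5 (sale 19): sell min(19,75)=19. stock: 75 - 19 = 56. total_sold = 25
  Event 6 (sale 23): sell min(23,56)=23. stock: 56 - 23 = 33. total_sold = 48
  Event 7 (restock 17): 33 + 17 = 50
  Event 8 (restock 31): 50 + 31 = 81
  Event 9 (sale 6): sell min(6,81)=6. stock: 81 - 6 = 75. total_sold = 54
  Event 10 (sale 11): sell min(11,75)=11. stock: 75 - 11 = 64. total_sold = 65
  Event 11 (sale 22): sell min(22,64)=22. stock: 64 - 22 = 42. total_sold = 87
  Event 12 (restock 29): 42 + 29 = 71
  Event 13 (sale 10): sell min(10,71)=10. stock: 71 - 10 = 61. total_sold = 97
  Event 14 (adjust +3): 61 + 3 = 64
  Event 15 (sale 7): sell min(7,64)=7. stock: 64 - 7 = 57. total_sold = 104
Final: stock = 57, total_sold = 104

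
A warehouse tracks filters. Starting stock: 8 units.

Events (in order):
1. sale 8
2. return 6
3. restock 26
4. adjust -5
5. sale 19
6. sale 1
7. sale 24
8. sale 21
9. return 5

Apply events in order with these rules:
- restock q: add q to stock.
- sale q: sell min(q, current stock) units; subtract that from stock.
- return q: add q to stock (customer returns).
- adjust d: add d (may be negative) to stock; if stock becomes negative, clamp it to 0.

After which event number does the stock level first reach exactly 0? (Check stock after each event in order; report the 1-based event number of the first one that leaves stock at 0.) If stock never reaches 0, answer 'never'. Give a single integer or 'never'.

Processing events:
Start: stock = 8
  Event 1 (sale 8): sell min(8,8)=8. stock: 8 - 8 = 0. total_sold = 8
  Event 2 (return 6): 0 + 6 = 6
  Event 3 (restock 26): 6 + 26 = 32
  Event 4 (adjust -5): 32 + -5 = 27
  Event 5 (sale 19): sell min(19,27)=19. stock: 27 - 19 = 8. total_sold = 27
  Event 6 (sale 1): sell min(1,8)=1. stock: 8 - 1 = 7. total_sold = 28
  Event 7 (sale 24): sell min(24,7)=7. stock: 7 - 7 = 0. total_sold = 35
  Event 8 (sale 21): sell min(21,0)=0. stock: 0 - 0 = 0. total_sold = 35
  Event 9 (return 5): 0 + 5 = 5
Final: stock = 5, total_sold = 35

First zero at event 1.

Answer: 1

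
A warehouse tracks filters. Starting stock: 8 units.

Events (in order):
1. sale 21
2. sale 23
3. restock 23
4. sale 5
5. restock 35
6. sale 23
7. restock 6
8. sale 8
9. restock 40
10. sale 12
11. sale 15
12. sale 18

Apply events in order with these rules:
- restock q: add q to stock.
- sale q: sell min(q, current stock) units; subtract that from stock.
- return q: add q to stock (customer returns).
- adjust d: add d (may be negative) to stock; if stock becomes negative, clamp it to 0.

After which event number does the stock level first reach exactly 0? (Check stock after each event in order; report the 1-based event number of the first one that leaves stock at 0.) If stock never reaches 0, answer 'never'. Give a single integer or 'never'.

Processing events:
Start: stock = 8
  Event 1 (sale 21): sell min(21,8)=8. stock: 8 - 8 = 0. total_sold = 8
  Event 2 (sale 23): sell min(23,0)=0. stock: 0 - 0 = 0. total_sold = 8
  Event 3 (restock 23): 0 + 23 = 23
  Event 4 (sale 5): sell min(5,23)=5. stock: 23 - 5 = 18. total_sold = 13
  Event 5 (restock 35): 18 + 35 = 53
  Event 6 (sale 23): sell min(23,53)=23. stock: 53 - 23 = 30. total_sold = 36
  Event 7 (restock 6): 30 + 6 = 36
  Event 8 (sale 8): sell min(8,36)=8. stock: 36 - 8 = 28. total_sold = 44
  Event 9 (restock 40): 28 + 40 = 68
  Event 10 (sale 12): sell min(12,68)=12. stock: 68 - 12 = 56. total_sold = 56
  Event 11 (sale 15): sell min(15,56)=15. stock: 56 - 15 = 41. total_sold = 71
  Event 12 (sale 18): sell min(18,41)=18. stock: 41 - 18 = 23. total_sold = 89
Final: stock = 23, total_sold = 89

First zero at event 1.

Answer: 1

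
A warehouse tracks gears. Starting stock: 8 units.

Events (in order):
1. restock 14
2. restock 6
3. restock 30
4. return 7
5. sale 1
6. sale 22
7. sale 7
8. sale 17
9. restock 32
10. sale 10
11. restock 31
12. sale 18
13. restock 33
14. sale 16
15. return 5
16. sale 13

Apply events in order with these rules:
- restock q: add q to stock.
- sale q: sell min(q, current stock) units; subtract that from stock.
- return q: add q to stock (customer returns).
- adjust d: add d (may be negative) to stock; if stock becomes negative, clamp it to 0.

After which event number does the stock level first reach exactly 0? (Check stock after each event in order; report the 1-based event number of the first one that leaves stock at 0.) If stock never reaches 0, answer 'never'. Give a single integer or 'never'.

Processing events:
Start: stock = 8
  Event 1 (restock 14): 8 + 14 = 22
  Event 2 (restock 6): 22 + 6 = 28
  Event 3 (restock 30): 28 + 30 = 58
  Event 4 (return 7): 58 + 7 = 65
  Event 5 (sale 1): sell min(1,65)=1. stock: 65 - 1 = 64. total_sold = 1
  Event 6 (sale 22): sell min(22,64)=22. stock: 64 - 22 = 42. total_sold = 23
  Event 7 (sale 7): sell min(7,42)=7. stock: 42 - 7 = 35. total_sold = 30
  Event 8 (sale 17): sell min(17,35)=17. stock: 35 - 17 = 18. total_sold = 47
  Event 9 (restock 32): 18 + 32 = 50
  Event 10 (sale 10): sell min(10,50)=10. stock: 50 - 10 = 40. total_sold = 57
  Event 11 (restock 31): 40 + 31 = 71
  Event 12 (sale 18): sell min(18,71)=18. stock: 71 - 18 = 53. total_sold = 75
  Event 13 (restock 33): 53 + 33 = 86
  Event 14 (sale 16): sell min(16,86)=16. stock: 86 - 16 = 70. total_sold = 91
  Event 15 (return 5): 70 + 5 = 75
  Event 16 (sale 13): sell min(13,75)=13. stock: 75 - 13 = 62. total_sold = 104
Final: stock = 62, total_sold = 104

Stock never reaches 0.

Answer: never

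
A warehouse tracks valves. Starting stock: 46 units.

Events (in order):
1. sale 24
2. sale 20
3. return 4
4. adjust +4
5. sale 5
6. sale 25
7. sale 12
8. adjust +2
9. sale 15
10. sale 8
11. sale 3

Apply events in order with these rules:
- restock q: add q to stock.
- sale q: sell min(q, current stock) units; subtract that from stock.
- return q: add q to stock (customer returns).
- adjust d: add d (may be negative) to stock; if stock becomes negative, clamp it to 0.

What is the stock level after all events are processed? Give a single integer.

Answer: 0

Derivation:
Processing events:
Start: stock = 46
  Event 1 (sale 24): sell min(24,46)=24. stock: 46 - 24 = 22. total_sold = 24
  Event 2 (sale 20): sell min(20,22)=20. stock: 22 - 20 = 2. total_sold = 44
  Event 3 (return 4): 2 + 4 = 6
  Event 4 (adjust +4): 6 + 4 = 10
  Event 5 (sale 5): sell min(5,10)=5. stock: 10 - 5 = 5. total_sold = 49
  Event 6 (sale 25): sell min(25,5)=5. stock: 5 - 5 = 0. total_sold = 54
  Event 7 (sale 12): sell min(12,0)=0. stock: 0 - 0 = 0. total_sold = 54
  Event 8 (adjust +2): 0 + 2 = 2
  Event 9 (sale 15): sell min(15,2)=2. stock: 2 - 2 = 0. total_sold = 56
  Event 10 (sale 8): sell min(8,0)=0. stock: 0 - 0 = 0. total_sold = 56
  Event 11 (sale 3): sell min(3,0)=0. stock: 0 - 0 = 0. total_sold = 56
Final: stock = 0, total_sold = 56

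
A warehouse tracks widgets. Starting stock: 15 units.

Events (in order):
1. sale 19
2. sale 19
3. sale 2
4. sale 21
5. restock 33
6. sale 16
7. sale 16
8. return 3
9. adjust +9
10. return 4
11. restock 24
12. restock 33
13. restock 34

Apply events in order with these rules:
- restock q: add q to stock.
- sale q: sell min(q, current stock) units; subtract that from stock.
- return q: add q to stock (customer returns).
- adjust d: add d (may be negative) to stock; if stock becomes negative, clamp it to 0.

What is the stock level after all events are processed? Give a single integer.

Answer: 108

Derivation:
Processing events:
Start: stock = 15
  Event 1 (sale 19): sell min(19,15)=15. stock: 15 - 15 = 0. total_sold = 15
  Event 2 (sale 19): sell min(19,0)=0. stock: 0 - 0 = 0. total_sold = 15
  Event 3 (sale 2): sell min(2,0)=0. stock: 0 - 0 = 0. total_sold = 15
  Event 4 (sale 21): sell min(21,0)=0. stock: 0 - 0 = 0. total_sold = 15
  Event 5 (restock 33): 0 + 33 = 33
  Event 6 (sale 16): sell min(16,33)=16. stock: 33 - 16 = 17. total_sold = 31
  Event 7 (sale 16): sell min(16,17)=16. stock: 17 - 16 = 1. total_sold = 47
  Event 8 (return 3): 1 + 3 = 4
  Event 9 (adjust +9): 4 + 9 = 13
  Event 10 (return 4): 13 + 4 = 17
  Event 11 (restock 24): 17 + 24 = 41
  Event 12 (restock 33): 41 + 33 = 74
  Event 13 (restock 34): 74 + 34 = 108
Final: stock = 108, total_sold = 47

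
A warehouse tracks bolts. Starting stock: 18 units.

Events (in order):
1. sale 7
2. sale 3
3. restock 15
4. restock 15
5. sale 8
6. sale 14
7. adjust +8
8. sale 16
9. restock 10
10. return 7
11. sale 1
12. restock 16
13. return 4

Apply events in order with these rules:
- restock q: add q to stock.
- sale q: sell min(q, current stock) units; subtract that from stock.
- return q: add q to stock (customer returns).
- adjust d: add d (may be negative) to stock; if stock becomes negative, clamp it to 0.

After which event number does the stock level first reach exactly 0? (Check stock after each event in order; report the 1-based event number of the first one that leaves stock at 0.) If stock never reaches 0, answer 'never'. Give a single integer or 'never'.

Processing events:
Start: stock = 18
  Event 1 (sale 7): sell min(7,18)=7. stock: 18 - 7 = 11. total_sold = 7
  Event 2 (sale 3): sell min(3,11)=3. stock: 11 - 3 = 8. total_sold = 10
  Event 3 (restock 15): 8 + 15 = 23
  Event 4 (restock 15): 23 + 15 = 38
  Event 5 (sale 8): sell min(8,38)=8. stock: 38 - 8 = 30. total_sold = 18
  Event 6 (sale 14): sell min(14,30)=14. stock: 30 - 14 = 16. total_sold = 32
  Event 7 (adjust +8): 16 + 8 = 24
  Event 8 (sale 16): sell min(16,24)=16. stock: 24 - 16 = 8. total_sold = 48
  Event 9 (restock 10): 8 + 10 = 18
  Event 10 (return 7): 18 + 7 = 25
  Event 11 (sale 1): sell min(1,25)=1. stock: 25 - 1 = 24. total_sold = 49
  Event 12 (restock 16): 24 + 16 = 40
  Event 13 (return 4): 40 + 4 = 44
Final: stock = 44, total_sold = 49

Stock never reaches 0.

Answer: never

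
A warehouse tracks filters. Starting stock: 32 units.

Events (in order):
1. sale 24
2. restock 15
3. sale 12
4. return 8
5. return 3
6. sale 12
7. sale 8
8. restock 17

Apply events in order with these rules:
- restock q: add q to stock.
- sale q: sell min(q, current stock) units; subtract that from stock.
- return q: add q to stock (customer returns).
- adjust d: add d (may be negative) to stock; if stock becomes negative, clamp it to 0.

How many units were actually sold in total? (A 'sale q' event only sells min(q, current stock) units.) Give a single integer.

Processing events:
Start: stock = 32
  Event 1 (sale 24): sell min(24,32)=24. stock: 32 - 24 = 8. total_sold = 24
  Event 2 (restock 15): 8 + 15 = 23
  Event 3 (sale 12): sell min(12,23)=12. stock: 23 - 12 = 11. total_sold = 36
  Event 4 (return 8): 11 + 8 = 19
  Event 5 (return 3): 19 + 3 = 22
  Event 6 (sale 12): sell min(12,22)=12. stock: 22 - 12 = 10. total_sold = 48
  Event 7 (sale 8): sell min(8,10)=8. stock: 10 - 8 = 2. total_sold = 56
  Event 8 (restock 17): 2 + 17 = 19
Final: stock = 19, total_sold = 56

Answer: 56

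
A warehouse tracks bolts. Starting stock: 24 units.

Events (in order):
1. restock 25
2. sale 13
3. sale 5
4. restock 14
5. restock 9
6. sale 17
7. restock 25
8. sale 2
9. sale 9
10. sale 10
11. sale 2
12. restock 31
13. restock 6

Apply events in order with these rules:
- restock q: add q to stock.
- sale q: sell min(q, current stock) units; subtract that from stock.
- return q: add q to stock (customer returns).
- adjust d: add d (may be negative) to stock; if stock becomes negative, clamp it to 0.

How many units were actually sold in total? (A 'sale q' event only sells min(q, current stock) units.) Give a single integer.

Answer: 58

Derivation:
Processing events:
Start: stock = 24
  Event 1 (restock 25): 24 + 25 = 49
  Event 2 (sale 13): sell min(13,49)=13. stock: 49 - 13 = 36. total_sold = 13
  Event 3 (sale 5): sell min(5,36)=5. stock: 36 - 5 = 31. total_sold = 18
  Event 4 (restock 14): 31 + 14 = 45
  Event 5 (restock 9): 45 + 9 = 54
  Event 6 (sale 17): sell min(17,54)=17. stock: 54 - 17 = 37. total_sold = 35
  Event 7 (restock 25): 37 + 25 = 62
  Event 8 (sale 2): sell min(2,62)=2. stock: 62 - 2 = 60. total_sold = 37
  Event 9 (sale 9): sell min(9,60)=9. stock: 60 - 9 = 51. total_sold = 46
  Event 10 (sale 10): sell min(10,51)=10. stock: 51 - 10 = 41. total_sold = 56
  Event 11 (sale 2): sell min(2,41)=2. stock: 41 - 2 = 39. total_sold = 58
  Event 12 (restock 31): 39 + 31 = 70
  Event 13 (restock 6): 70 + 6 = 76
Final: stock = 76, total_sold = 58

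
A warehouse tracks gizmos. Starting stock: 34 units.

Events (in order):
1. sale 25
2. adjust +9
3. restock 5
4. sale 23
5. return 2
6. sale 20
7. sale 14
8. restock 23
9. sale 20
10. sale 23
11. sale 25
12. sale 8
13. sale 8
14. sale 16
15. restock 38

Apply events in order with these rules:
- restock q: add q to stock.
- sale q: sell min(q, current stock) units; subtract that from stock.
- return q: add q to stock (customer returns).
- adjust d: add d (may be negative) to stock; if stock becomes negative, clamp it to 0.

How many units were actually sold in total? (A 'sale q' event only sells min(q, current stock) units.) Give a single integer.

Answer: 73

Derivation:
Processing events:
Start: stock = 34
  Event 1 (sale 25): sell min(25,34)=25. stock: 34 - 25 = 9. total_sold = 25
  Event 2 (adjust +9): 9 + 9 = 18
  Event 3 (restock 5): 18 + 5 = 23
  Event 4 (sale 23): sell min(23,23)=23. stock: 23 - 23 = 0. total_sold = 48
  Event 5 (return 2): 0 + 2 = 2
  Event 6 (sale 20): sell min(20,2)=2. stock: 2 - 2 = 0. total_sold = 50
  Event 7 (sale 14): sell min(14,0)=0. stock: 0 - 0 = 0. total_sold = 50
  Event 8 (restock 23): 0 + 23 = 23
  Event 9 (sale 20): sell min(20,23)=20. stock: 23 - 20 = 3. total_sold = 70
  Event 10 (sale 23): sell min(23,3)=3. stock: 3 - 3 = 0. total_sold = 73
  Event 11 (sale 25): sell min(25,0)=0. stock: 0 - 0 = 0. total_sold = 73
  Event 12 (sale 8): sell min(8,0)=0. stock: 0 - 0 = 0. total_sold = 73
  Event 13 (sale 8): sell min(8,0)=0. stock: 0 - 0 = 0. total_sold = 73
  Event 14 (sale 16): sell min(16,0)=0. stock: 0 - 0 = 0. total_sold = 73
  Event 15 (restock 38): 0 + 38 = 38
Final: stock = 38, total_sold = 73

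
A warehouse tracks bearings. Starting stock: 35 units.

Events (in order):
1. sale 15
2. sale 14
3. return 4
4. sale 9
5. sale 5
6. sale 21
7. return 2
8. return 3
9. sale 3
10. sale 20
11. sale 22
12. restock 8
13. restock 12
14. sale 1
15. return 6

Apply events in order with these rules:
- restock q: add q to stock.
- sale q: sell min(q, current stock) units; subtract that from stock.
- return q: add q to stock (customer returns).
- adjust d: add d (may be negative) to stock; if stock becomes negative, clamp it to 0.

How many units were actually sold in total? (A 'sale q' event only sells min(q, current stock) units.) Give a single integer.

Processing events:
Start: stock = 35
  Event 1 (sale 15): sell min(15,35)=15. stock: 35 - 15 = 20. total_sold = 15
  Event 2 (sale 14): sell min(14,20)=14. stock: 20 - 14 = 6. total_sold = 29
  Event 3 (return 4): 6 + 4 = 10
  Event 4 (sale 9): sell min(9,10)=9. stock: 10 - 9 = 1. total_sold = 38
  Event 5 (sale 5): sell min(5,1)=1. stock: 1 - 1 = 0. total_sold = 39
  Event 6 (sale 21): sell min(21,0)=0. stock: 0 - 0 = 0. total_sold = 39
  Event 7 (return 2): 0 + 2 = 2
  Event 8 (return 3): 2 + 3 = 5
  Event 9 (sale 3): sell min(3,5)=3. stock: 5 - 3 = 2. total_sold = 42
  Event 10 (sale 20): sell min(20,2)=2. stock: 2 - 2 = 0. total_sold = 44
  Event 11 (sale 22): sell min(22,0)=0. stock: 0 - 0 = 0. total_sold = 44
  Event 12 (restock 8): 0 + 8 = 8
  Event 13 (restock 12): 8 + 12 = 20
  Event 14 (sale 1): sell min(1,20)=1. stock: 20 - 1 = 19. total_sold = 45
  Event 15 (return 6): 19 + 6 = 25
Final: stock = 25, total_sold = 45

Answer: 45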